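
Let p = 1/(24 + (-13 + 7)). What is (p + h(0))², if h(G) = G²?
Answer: 1/324 ≈ 0.0030864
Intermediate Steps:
p = 1/18 (p = 1/(24 - 6) = 1/18 ≈ 0.055556)
(p + h(0))² = (1/18 + 0²)² = (1/18 + 0)² = (1/18)² = 1/324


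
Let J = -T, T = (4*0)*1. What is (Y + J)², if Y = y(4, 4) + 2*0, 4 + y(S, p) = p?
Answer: 0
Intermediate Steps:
T = 0 (T = 0*1 = 0)
y(S, p) = -4 + p
Y = 0 (Y = (-4 + 4) + 2*0 = 0 + 0 = 0)
J = 0 (J = -1*0 = 0)
(Y + J)² = (0 + 0)² = 0² = 0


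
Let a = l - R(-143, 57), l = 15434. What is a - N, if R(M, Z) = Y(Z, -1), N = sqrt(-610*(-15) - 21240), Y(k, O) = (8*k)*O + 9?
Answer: 15881 - I*sqrt(12090) ≈ 15881.0 - 109.95*I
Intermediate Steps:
Y(k, O) = 9 + 8*O*k (Y(k, O) = 8*O*k + 9 = 9 + 8*O*k)
N = I*sqrt(12090) (N = sqrt(9150 - 21240) = sqrt(-12090) = I*sqrt(12090) ≈ 109.95*I)
R(M, Z) = 9 - 8*Z (R(M, Z) = 9 + 8*(-1)*Z = 9 - 8*Z)
a = 15881 (a = 15434 - (9 - 8*57) = 15434 - (9 - 456) = 15434 - 1*(-447) = 15434 + 447 = 15881)
a - N = 15881 - I*sqrt(12090)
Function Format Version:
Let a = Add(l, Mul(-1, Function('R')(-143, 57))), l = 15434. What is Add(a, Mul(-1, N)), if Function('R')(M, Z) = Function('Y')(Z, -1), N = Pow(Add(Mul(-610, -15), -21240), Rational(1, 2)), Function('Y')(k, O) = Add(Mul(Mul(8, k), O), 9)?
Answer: Add(15881, Mul(-1, I, Pow(12090, Rational(1, 2)))) ≈ Add(15881., Mul(-109.95, I))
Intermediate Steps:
Function('Y')(k, O) = Add(9, Mul(8, O, k)) (Function('Y')(k, O) = Add(Mul(8, O, k), 9) = Add(9, Mul(8, O, k)))
N = Mul(I, Pow(12090, Rational(1, 2))) (N = Pow(Add(9150, -21240), Rational(1, 2)) = Pow(-12090, Rational(1, 2)) = Mul(I, Pow(12090, Rational(1, 2))) ≈ Mul(109.95, I))
Function('R')(M, Z) = Add(9, Mul(-8, Z)) (Function('R')(M, Z) = Add(9, Mul(8, -1, Z)) = Add(9, Mul(-8, Z)))
a = 15881 (a = Add(15434, Mul(-1, Add(9, Mul(-8, 57)))) = Add(15434, Mul(-1, Add(9, -456))) = Add(15434, Mul(-1, -447)) = Add(15434, 447) = 15881)
Add(a, Mul(-1, N)) = Add(15881, Mul(-1, Mul(I, Pow(12090, Rational(1, 2))))) = Add(15881, Mul(-1, I, Pow(12090, Rational(1, 2))))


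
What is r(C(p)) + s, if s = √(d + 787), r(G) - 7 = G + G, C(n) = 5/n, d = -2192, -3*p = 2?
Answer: -8 + I*√1405 ≈ -8.0 + 37.483*I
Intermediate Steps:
p = -⅔ (p = -⅓*2 = -⅔ ≈ -0.66667)
r(G) = 7 + 2*G (r(G) = 7 + (G + G) = 7 + 2*G)
s = I*√1405 (s = √(-2192 + 787) = √(-1405) = I*√1405 ≈ 37.483*I)
r(C(p)) + s = (7 + 2*(5/(-⅔))) + I*√1405 = (7 + 2*(5*(-3/2))) + I*√1405 = (7 + 2*(-15/2)) + I*√1405 = (7 - 15) + I*√1405 = -8 + I*√1405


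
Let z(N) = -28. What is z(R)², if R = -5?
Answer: 784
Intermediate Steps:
z(R)² = (-28)² = 784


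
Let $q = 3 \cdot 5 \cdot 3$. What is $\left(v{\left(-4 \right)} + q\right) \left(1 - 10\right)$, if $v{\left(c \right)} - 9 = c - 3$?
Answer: $-423$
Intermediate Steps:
$v{\left(c \right)} = 6 + c$ ($v{\left(c \right)} = 9 + \left(c - 3\right) = 9 + \left(-3 + c\right) = 6 + c$)
$q = 45$ ($q = 15 \cdot 3 = 45$)
$\left(v{\left(-4 \right)} + q\right) \left(1 - 10\right) = \left(\left(6 - 4\right) + 45\right) \left(1 - 10\right) = \left(2 + 45\right) \left(-9\right) = 47 \left(-9\right) = -423$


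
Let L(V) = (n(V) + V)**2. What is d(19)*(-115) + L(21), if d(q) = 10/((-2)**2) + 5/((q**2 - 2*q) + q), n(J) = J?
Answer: 252194/171 ≈ 1474.8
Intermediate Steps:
L(V) = 4*V**2 (L(V) = (V + V)**2 = (2*V)**2 = 4*V**2)
d(q) = 5/2 + 5/(q**2 - q) (d(q) = 10/4 + 5/(q**2 - q) = 10*(1/4) + 5/(q**2 - q) = 5/2 + 5/(q**2 - q))
d(19)*(-115) + L(21) = ((5/2)*(2 + 19**2 - 1*19)/(19*(-1 + 19)))*(-115) + 4*21**2 = ((5/2)*(1/19)*(2 + 361 - 19)/18)*(-115) + 4*441 = ((5/2)*(1/19)*(1/18)*344)*(-115) + 1764 = (430/171)*(-115) + 1764 = -49450/171 + 1764 = 252194/171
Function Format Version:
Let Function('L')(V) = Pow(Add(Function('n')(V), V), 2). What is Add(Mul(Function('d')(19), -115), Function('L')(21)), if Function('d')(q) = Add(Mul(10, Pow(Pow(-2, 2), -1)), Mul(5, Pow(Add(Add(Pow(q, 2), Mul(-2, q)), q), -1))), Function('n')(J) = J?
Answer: Rational(252194, 171) ≈ 1474.8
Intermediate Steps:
Function('L')(V) = Mul(4, Pow(V, 2)) (Function('L')(V) = Pow(Add(V, V), 2) = Pow(Mul(2, V), 2) = Mul(4, Pow(V, 2)))
Function('d')(q) = Add(Rational(5, 2), Mul(5, Pow(Add(Pow(q, 2), Mul(-1, q)), -1))) (Function('d')(q) = Add(Mul(10, Pow(4, -1)), Mul(5, Pow(Add(Pow(q, 2), Mul(-1, q)), -1))) = Add(Mul(10, Rational(1, 4)), Mul(5, Pow(Add(Pow(q, 2), Mul(-1, q)), -1))) = Add(Rational(5, 2), Mul(5, Pow(Add(Pow(q, 2), Mul(-1, q)), -1))))
Add(Mul(Function('d')(19), -115), Function('L')(21)) = Add(Mul(Mul(Rational(5, 2), Pow(19, -1), Pow(Add(-1, 19), -1), Add(2, Pow(19, 2), Mul(-1, 19))), -115), Mul(4, Pow(21, 2))) = Add(Mul(Mul(Rational(5, 2), Rational(1, 19), Pow(18, -1), Add(2, 361, -19)), -115), Mul(4, 441)) = Add(Mul(Mul(Rational(5, 2), Rational(1, 19), Rational(1, 18), 344), -115), 1764) = Add(Mul(Rational(430, 171), -115), 1764) = Add(Rational(-49450, 171), 1764) = Rational(252194, 171)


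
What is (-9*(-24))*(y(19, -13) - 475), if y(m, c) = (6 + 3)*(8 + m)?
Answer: -50112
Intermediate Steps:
y(m, c) = 72 + 9*m (y(m, c) = 9*(8 + m) = 72 + 9*m)
(-9*(-24))*(y(19, -13) - 475) = (-9*(-24))*((72 + 9*19) - 475) = 216*((72 + 171) - 475) = 216*(243 - 475) = 216*(-232) = -50112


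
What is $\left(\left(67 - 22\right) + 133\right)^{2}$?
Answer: $31684$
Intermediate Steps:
$\left(\left(67 - 22\right) + 133\right)^{2} = \left(45 + 133\right)^{2} = 178^{2} = 31684$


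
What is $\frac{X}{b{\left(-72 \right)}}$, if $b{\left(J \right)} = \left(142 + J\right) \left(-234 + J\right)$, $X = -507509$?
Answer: $\frac{507509}{21420} \approx 23.693$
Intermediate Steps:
$b{\left(J \right)} = \left(-234 + J\right) \left(142 + J\right)$
$\frac{X}{b{\left(-72 \right)}} = - \frac{507509}{-33228 + \left(-72\right)^{2} - -6624} = - \frac{507509}{-33228 + 5184 + 6624} = - \frac{507509}{-21420} = \left(-507509\right) \left(- \frac{1}{21420}\right) = \frac{507509}{21420}$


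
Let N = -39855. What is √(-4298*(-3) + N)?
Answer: I*√26961 ≈ 164.2*I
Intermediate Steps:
√(-4298*(-3) + N) = √(-4298*(-3) - 39855) = √(12894 - 39855) = √(-26961) = I*√26961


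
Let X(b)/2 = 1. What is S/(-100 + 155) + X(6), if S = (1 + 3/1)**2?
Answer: 126/55 ≈ 2.2909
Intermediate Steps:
X(b) = 2 (X(b) = 2*1 = 2)
S = 16 (S = (1 + 3*1)**2 = (1 + 3)**2 = 4**2 = 16)
S/(-100 + 155) + X(6) = 16/(-100 + 155) + 2 = 16/55 + 2 = 126/55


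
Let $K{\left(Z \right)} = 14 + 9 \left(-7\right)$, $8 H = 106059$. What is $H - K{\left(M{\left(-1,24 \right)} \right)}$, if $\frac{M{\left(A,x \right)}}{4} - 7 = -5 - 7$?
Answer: $\frac{106451}{8} \approx 13306.0$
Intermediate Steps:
$H = \frac{106059}{8}$ ($H = \frac{1}{8} \cdot 106059 = \frac{106059}{8} \approx 13257.0$)
$M{\left(A,x \right)} = -20$ ($M{\left(A,x \right)} = 28 + 4 \left(-5 - 7\right) = 28 + 4 \left(-12\right) = 28 - 48 = -20$)
$K{\left(Z \right)} = -49$ ($K{\left(Z \right)} = 14 - 63 = -49$)
$H - K{\left(M{\left(-1,24 \right)} \right)} = \frac{106059}{8} - -49 = \frac{106059}{8} + 49 = \frac{106451}{8}$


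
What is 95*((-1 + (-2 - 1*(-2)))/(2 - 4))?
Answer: 95/2 ≈ 47.500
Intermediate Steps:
95*((-1 + (-2 - 1*(-2)))/(2 - 4)) = 95*((-1 + (-2 + 2))/(-2)) = 95*((-1 + 0)*(-½)) = 95*(-1*(-½)) = 95*(½) = 95/2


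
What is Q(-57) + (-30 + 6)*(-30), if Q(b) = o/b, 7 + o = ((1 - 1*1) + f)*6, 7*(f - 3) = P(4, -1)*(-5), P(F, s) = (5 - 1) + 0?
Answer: 287323/399 ≈ 720.11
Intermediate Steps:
P(F, s) = 4 (P(F, s) = 4 + 0 = 4)
f = ⅐ (f = 3 + (4*(-5))/7 = 3 + (⅐)*(-20) = 3 - 20/7 = ⅐ ≈ 0.14286)
o = -43/7 (o = -7 + ((1 - 1*1) + ⅐)*6 = -7 + ((1 - 1) + ⅐)*6 = -7 + (0 + ⅐)*6 = -7 + (⅐)*6 = -7 + 6/7 = -43/7 ≈ -6.1429)
Q(b) = -43/(7*b)
Q(-57) + (-30 + 6)*(-30) = -43/7/(-57) + (-30 + 6)*(-30) = -43/7*(-1/57) - 24*(-30) = 43/399 + 720 = 287323/399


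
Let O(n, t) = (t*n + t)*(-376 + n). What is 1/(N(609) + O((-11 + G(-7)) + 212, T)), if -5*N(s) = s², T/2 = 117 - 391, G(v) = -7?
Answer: 5/96871719 ≈ 5.1615e-8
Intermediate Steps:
T = -548 (T = 2*(117 - 391) = 2*(-274) = -548)
O(n, t) = (-376 + n)*(t + n*t) (O(n, t) = (n*t + t)*(-376 + n) = (t + n*t)*(-376 + n) = (-376 + n)*(t + n*t))
N(s) = -s²/5
1/(N(609) + O((-11 + G(-7)) + 212, T)) = 1/(-⅕*609² - 548*(-376 + ((-11 - 7) + 212)² - 375*((-11 - 7) + 212))) = 1/(-⅕*370881 - 548*(-376 + (-18 + 212)² - 375*(-18 + 212))) = 1/(-370881/5 - 548*(-376 + 194² - 375*194)) = 1/(-370881/5 - 548*(-376 + 37636 - 72750)) = 1/(-370881/5 - 548*(-35490)) = 1/(-370881/5 + 19448520) = 1/(96871719/5) = 5/96871719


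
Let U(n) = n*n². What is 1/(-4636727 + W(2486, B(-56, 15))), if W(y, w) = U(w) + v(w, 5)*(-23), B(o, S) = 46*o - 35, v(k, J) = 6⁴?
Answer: -1/17804691666 ≈ -5.6165e-11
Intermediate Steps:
v(k, J) = 1296
U(n) = n³
B(o, S) = -35 + 46*o
W(y, w) = -29808 + w³ (W(y, w) = w³ + 1296*(-23) = w³ - 29808 = -29808 + w³)
1/(-4636727 + W(2486, B(-56, 15))) = 1/(-4636727 + (-29808 + (-35 + 46*(-56))³)) = 1/(-4636727 + (-29808 + (-35 - 2576)³)) = 1/(-4636727 + (-29808 + (-2611)³)) = 1/(-4636727 + (-29808 - 17800025131)) = 1/(-4636727 - 17800054939) = 1/(-17804691666) = -1/17804691666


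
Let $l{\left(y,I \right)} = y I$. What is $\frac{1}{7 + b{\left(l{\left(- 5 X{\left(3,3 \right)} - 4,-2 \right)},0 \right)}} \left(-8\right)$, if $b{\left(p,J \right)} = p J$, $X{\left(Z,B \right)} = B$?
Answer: $- \frac{8}{7} \approx -1.1429$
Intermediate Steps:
$l{\left(y,I \right)} = I y$
$b{\left(p,J \right)} = J p$
$\frac{1}{7 + b{\left(l{\left(- 5 X{\left(3,3 \right)} - 4,-2 \right)},0 \right)}} \left(-8\right) = \frac{1}{7 + 0 \left(- 2 \left(\left(-5\right) 3 - 4\right)\right)} \left(-8\right) = \frac{1}{7 + 0 \left(- 2 \left(-15 - 4\right)\right)} \left(-8\right) = \frac{1}{7 + 0 \left(\left(-2\right) \left(-19\right)\right)} \left(-8\right) = \frac{1}{7 + 0 \cdot 38} \left(-8\right) = \frac{1}{7 + 0} \left(-8\right) = \frac{1}{7} \left(-8\right) = - \frac{8}{7}$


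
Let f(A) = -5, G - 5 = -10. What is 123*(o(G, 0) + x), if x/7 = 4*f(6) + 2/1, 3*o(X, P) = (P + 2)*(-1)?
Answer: -15580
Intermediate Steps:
G = -5 (G = 5 - 10 = -5)
o(X, P) = -⅔ - P/3 (o(X, P) = ((P + 2)*(-1))/3 = ((2 + P)*(-1))/3 = (-2 - P)/3 = -⅔ - P/3)
x = -126 (x = 7*(4*(-5) + 2/1) = 7*(-20 + 2*1) = 7*(-20 + 2) = 7*(-18) = -126)
123*(o(G, 0) + x) = 123*((-⅔ - ⅓*0) - 126) = 123*((-⅔ + 0) - 126) = 123*(-⅔ - 126) = 123*(-380/3) = -15580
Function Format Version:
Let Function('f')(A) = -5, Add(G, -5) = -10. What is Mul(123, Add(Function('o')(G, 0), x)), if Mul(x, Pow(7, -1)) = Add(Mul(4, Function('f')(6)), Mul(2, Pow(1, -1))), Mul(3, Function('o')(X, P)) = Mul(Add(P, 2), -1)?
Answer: -15580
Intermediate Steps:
G = -5 (G = Add(5, -10) = -5)
Function('o')(X, P) = Add(Rational(-2, 3), Mul(Rational(-1, 3), P)) (Function('o')(X, P) = Mul(Rational(1, 3), Mul(Add(P, 2), -1)) = Mul(Rational(1, 3), Mul(Add(2, P), -1)) = Mul(Rational(1, 3), Add(-2, Mul(-1, P))) = Add(Rational(-2, 3), Mul(Rational(-1, 3), P)))
x = -126 (x = Mul(7, Add(Mul(4, -5), Mul(2, Pow(1, -1)))) = Mul(7, Add(-20, Mul(2, 1))) = Mul(7, Add(-20, 2)) = Mul(7, -18) = -126)
Mul(123, Add(Function('o')(G, 0), x)) = Mul(123, Add(Add(Rational(-2, 3), Mul(Rational(-1, 3), 0)), -126)) = Mul(123, Add(Add(Rational(-2, 3), 0), -126)) = Mul(123, Add(Rational(-2, 3), -126)) = Mul(123, Rational(-380, 3)) = -15580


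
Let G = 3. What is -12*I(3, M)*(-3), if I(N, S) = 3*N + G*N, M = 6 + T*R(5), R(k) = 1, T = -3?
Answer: 648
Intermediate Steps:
M = 3 (M = 6 - 3*1 = 6 - 3 = 3)
I(N, S) = 6*N (I(N, S) = 3*N + 3*N = 6*N)
-12*I(3, M)*(-3) = -72*3*(-3) = -12*18*(-3) = -216*(-3) = 648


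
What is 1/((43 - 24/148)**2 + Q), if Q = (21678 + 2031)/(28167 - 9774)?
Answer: 8393339/15413270682 ≈ 0.00054455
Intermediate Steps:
Q = 7903/6131 (Q = 23709/18393 = 23709*(1/18393) = 7903/6131 ≈ 1.2890)
1/((43 - 24/148)**2 + Q) = 1/((43 - 24/148)**2 + 7903/6131) = 1/((43 - 24*1/148)**2 + 7903/6131) = 1/((43 - 6/37)**2 + 7903/6131) = 1/((1585/37)**2 + 7903/6131) = 1/(2512225/1369 + 7903/6131) = 1/(15413270682/8393339) = 8393339/15413270682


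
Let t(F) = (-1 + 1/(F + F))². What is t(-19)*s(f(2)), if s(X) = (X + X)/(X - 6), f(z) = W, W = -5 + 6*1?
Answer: -1521/3610 ≈ -0.42133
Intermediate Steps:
W = 1 (W = -5 + 6 = 1)
f(z) = 1
s(X) = 2*X/(-6 + X) (s(X) = (2*X)/(-6 + X) = 2*X/(-6 + X))
t(F) = (-1 + 1/(2*F))²
t(-19)*s(f(2)) = ((¼)*(-1 + 2*(-19))²/(-19)²)*(2*1/(-6 + 1)) = ((¼)*(1/361)*(-1 - 38)²)*(2*1/(-5)) = ((¼)*(1/361)*(-39)²)*(2*1*(-⅕)) = ((¼)*(1/361)*1521)*(-⅖) = (1521/1444)*(-⅖) = -1521/3610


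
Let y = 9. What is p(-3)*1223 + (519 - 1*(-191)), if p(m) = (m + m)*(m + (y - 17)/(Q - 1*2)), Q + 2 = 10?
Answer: 32508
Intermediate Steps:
Q = 8 (Q = -2 + 10 = 8)
p(m) = 2*m*(-4/3 + m) (p(m) = (m + m)*(m + (9 - 17)/(8 - 1*2)) = (2*m)*(m - 8/(8 - 2)) = (2*m)*(m - 8/6) = (2*m)*(m - 8*⅙) = (2*m)*(m - 4/3) = (2*m)*(-4/3 + m) = 2*m*(-4/3 + m))
p(-3)*1223 + (519 - 1*(-191)) = ((⅔)*(-3)*(-4 + 3*(-3)))*1223 + (519 - 1*(-191)) = ((⅔)*(-3)*(-4 - 9))*1223 + (519 + 191) = ((⅔)*(-3)*(-13))*1223 + 710 = 26*1223 + 710 = 31798 + 710 = 32508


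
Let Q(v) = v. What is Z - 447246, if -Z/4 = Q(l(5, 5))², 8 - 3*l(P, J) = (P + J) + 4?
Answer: -447262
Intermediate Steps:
l(P, J) = 4/3 - J/3 - P/3 (l(P, J) = 8/3 - ((P + J) + 4)/3 = 8/3 - ((J + P) + 4)/3 = 8/3 - (4 + J + P)/3 = 8/3 + (-4/3 - J/3 - P/3) = 4/3 - J/3 - P/3)
Z = -16 (Z = -4*(4/3 - ⅓*5 - ⅓*5)² = -4*(4/3 - 5/3 - 5/3)² = -4*(-2)² = -4*4 = -16)
Z - 447246 = -16 - 447246 = -447262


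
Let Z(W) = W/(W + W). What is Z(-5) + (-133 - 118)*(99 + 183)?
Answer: -141563/2 ≈ -70782.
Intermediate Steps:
Z(W) = ½ (Z(W) = W/((2*W)) = W*(1/(2*W)) = ½)
Z(-5) + (-133 - 118)*(99 + 183) = ½ + (-133 - 118)*(99 + 183) = ½ - 251*282 = ½ - 70782 = -141563/2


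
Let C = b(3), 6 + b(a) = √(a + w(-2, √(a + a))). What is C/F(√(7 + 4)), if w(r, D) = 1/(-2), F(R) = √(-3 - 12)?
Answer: I*√15*(12 - √10)/30 ≈ 1.1409*I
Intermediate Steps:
F(R) = I*√15 (F(R) = √(-15) = I*√15)
w(r, D) = -½
b(a) = -6 + √(-½ + a) (b(a) = -6 + √(a - ½) = -6 + √(-½ + a))
C = -6 + √10/2 (C = -6 + √(-2 + 4*3)/2 = -6 + √(-2 + 12)/2 = -6 + √10/2 ≈ -4.4189)
C/F(√(7 + 4)) = (-6 + √10/2)/((I*√15)) = (-6 + √10/2)*(-I*√15/15) = -I*√15*(-6 + √10/2)/15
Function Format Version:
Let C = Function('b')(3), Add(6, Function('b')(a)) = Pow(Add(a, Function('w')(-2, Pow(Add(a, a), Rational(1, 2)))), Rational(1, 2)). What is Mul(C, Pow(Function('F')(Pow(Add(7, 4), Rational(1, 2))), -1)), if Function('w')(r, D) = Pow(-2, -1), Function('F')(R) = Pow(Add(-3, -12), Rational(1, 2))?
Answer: Mul(Rational(1, 30), I, Pow(15, Rational(1, 2)), Add(12, Mul(-1, Pow(10, Rational(1, 2))))) ≈ Mul(1.1409, I)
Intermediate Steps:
Function('F')(R) = Mul(I, Pow(15, Rational(1, 2))) (Function('F')(R) = Pow(-15, Rational(1, 2)) = Mul(I, Pow(15, Rational(1, 2))))
Function('w')(r, D) = Rational(-1, 2)
Function('b')(a) = Add(-6, Pow(Add(Rational(-1, 2), a), Rational(1, 2))) (Function('b')(a) = Add(-6, Pow(Add(a, Rational(-1, 2)), Rational(1, 2))) = Add(-6, Pow(Add(Rational(-1, 2), a), Rational(1, 2))))
C = Add(-6, Mul(Rational(1, 2), Pow(10, Rational(1, 2)))) (C = Add(-6, Mul(Rational(1, 2), Pow(Add(-2, Mul(4, 3)), Rational(1, 2)))) = Add(-6, Mul(Rational(1, 2), Pow(Add(-2, 12), Rational(1, 2)))) = Add(-6, Mul(Rational(1, 2), Pow(10, Rational(1, 2)))) ≈ -4.4189)
Mul(C, Pow(Function('F')(Pow(Add(7, 4), Rational(1, 2))), -1)) = Mul(Add(-6, Mul(Rational(1, 2), Pow(10, Rational(1, 2)))), Pow(Mul(I, Pow(15, Rational(1, 2))), -1)) = Mul(Add(-6, Mul(Rational(1, 2), Pow(10, Rational(1, 2)))), Mul(Rational(-1, 15), I, Pow(15, Rational(1, 2)))) = Mul(Rational(-1, 15), I, Pow(15, Rational(1, 2)), Add(-6, Mul(Rational(1, 2), Pow(10, Rational(1, 2)))))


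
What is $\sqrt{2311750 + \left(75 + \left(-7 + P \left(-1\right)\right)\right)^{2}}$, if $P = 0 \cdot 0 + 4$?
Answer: $\sqrt{2315846} \approx 1521.8$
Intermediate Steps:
$P = 4$ ($P = 0 + 4 = 4$)
$\sqrt{2311750 + \left(75 + \left(-7 + P \left(-1\right)\right)\right)^{2}} = \sqrt{2311750 + \left(75 + \left(-7 + 4 \left(-1\right)\right)\right)^{2}} = \sqrt{2311750 + \left(75 - 11\right)^{2}} = \sqrt{2311750 + 64^{2}} = \sqrt{2311750 + 4096} = \sqrt{2315846}$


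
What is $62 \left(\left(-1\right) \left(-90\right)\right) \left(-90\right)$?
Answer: $-502200$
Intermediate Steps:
$62 \left(\left(-1\right) \left(-90\right)\right) \left(-90\right) = 62 \cdot 90 \left(-90\right) = 5580 \left(-90\right) = -502200$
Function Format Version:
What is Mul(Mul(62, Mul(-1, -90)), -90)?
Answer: -502200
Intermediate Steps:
Mul(Mul(62, Mul(-1, -90)), -90) = Mul(Mul(62, 90), -90) = Mul(5580, -90) = -502200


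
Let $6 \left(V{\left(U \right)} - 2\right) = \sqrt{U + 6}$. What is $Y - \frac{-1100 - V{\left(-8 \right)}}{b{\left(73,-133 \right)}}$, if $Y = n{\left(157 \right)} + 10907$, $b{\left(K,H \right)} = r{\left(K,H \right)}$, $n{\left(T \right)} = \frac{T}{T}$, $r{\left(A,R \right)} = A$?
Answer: $\frac{797386}{73} + \frac{i \sqrt{2}}{438} \approx 10923.0 + 0.0032288 i$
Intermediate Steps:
$V{\left(U \right)} = 2 + \frac{\sqrt{6 + U}}{6}$ ($V{\left(U \right)} = 2 + \frac{\sqrt{U + 6}}{6} = 2 + \frac{\sqrt{6 + U}}{6}$)
$n{\left(T \right)} = 1$
$b{\left(K,H \right)} = K$
$Y = 10908$ ($Y = 1 + 10907 = 10908$)
$Y - \frac{-1100 - V{\left(-8 \right)}}{b{\left(73,-133 \right)}} = 10908 - \frac{-1100 - \left(2 + \frac{\sqrt{6 - 8}}{6}\right)}{73} = 10908 - \left(-1100 - \left(2 + \frac{\sqrt{-2}}{6}\right)\right) \frac{1}{73} = 10908 - \left(-1100 - \left(2 + \frac{i \sqrt{2}}{6}\right)\right) \frac{1}{73} = 10908 - \left(-1102 - \frac{i \sqrt{2}}{6}\right) \frac{1}{73} = 10908 - \left(- \frac{1102}{73} - \frac{i \sqrt{2}}{438}\right) = 10908 + \left(\frac{1102}{73} + \frac{i \sqrt{2}}{438}\right) = \frac{797386}{73} + \frac{i \sqrt{2}}{438}$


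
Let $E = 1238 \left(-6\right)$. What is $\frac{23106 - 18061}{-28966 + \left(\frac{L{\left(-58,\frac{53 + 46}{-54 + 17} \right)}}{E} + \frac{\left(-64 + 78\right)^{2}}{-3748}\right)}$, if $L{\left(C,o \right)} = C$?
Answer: $- \frac{17556690810}{100802356201} \approx -0.17417$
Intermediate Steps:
$E = -7428$
$\frac{23106 - 18061}{-28966 + \left(\frac{L{\left(-58,\frac{53 + 46}{-54 + 17} \right)}}{E} + \frac{\left(-64 + 78\right)^{2}}{-3748}\right)} = \frac{23106 - 18061}{-28966 + \left(- \frac{58}{-7428} + \frac{\left(-64 + 78\right)^{2}}{-3748}\right)} = \frac{5045}{-28966 + \left(\left(-58\right) \left(- \frac{1}{7428}\right) + 14^{2} \left(- \frac{1}{3748}\right)\right)} = \frac{5045}{-28966 + \left(\frac{29}{3714} + 196 \left(- \frac{1}{3748}\right)\right)} = \frac{5045}{-28966 + \left(\frac{29}{3714} - \frac{49}{937}\right)} = \frac{5045}{-28966 - \frac{154813}{3480018}} = \frac{5045}{- \frac{100802356201}{3480018}} = 5045 \left(- \frac{3480018}{100802356201}\right) = - \frac{17556690810}{100802356201}$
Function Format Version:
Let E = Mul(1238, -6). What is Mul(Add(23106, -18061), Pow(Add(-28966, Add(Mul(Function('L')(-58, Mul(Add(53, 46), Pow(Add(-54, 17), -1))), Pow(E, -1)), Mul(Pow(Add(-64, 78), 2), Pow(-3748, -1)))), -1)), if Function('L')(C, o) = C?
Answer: Rational(-17556690810, 100802356201) ≈ -0.17417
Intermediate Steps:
E = -7428
Mul(Add(23106, -18061), Pow(Add(-28966, Add(Mul(Function('L')(-58, Mul(Add(53, 46), Pow(Add(-54, 17), -1))), Pow(E, -1)), Mul(Pow(Add(-64, 78), 2), Pow(-3748, -1)))), -1)) = Mul(Add(23106, -18061), Pow(Add(-28966, Add(Mul(-58, Pow(-7428, -1)), Mul(Pow(Add(-64, 78), 2), Pow(-3748, -1)))), -1)) = Mul(5045, Pow(Add(-28966, Add(Mul(-58, Rational(-1, 7428)), Mul(Pow(14, 2), Rational(-1, 3748)))), -1)) = Mul(5045, Pow(Add(-28966, Add(Rational(29, 3714), Mul(196, Rational(-1, 3748)))), -1)) = Mul(5045, Pow(Add(-28966, Add(Rational(29, 3714), Rational(-49, 937))), -1)) = Mul(5045, Pow(Add(-28966, Rational(-154813, 3480018)), -1)) = Mul(5045, Pow(Rational(-100802356201, 3480018), -1)) = Mul(5045, Rational(-3480018, 100802356201)) = Rational(-17556690810, 100802356201)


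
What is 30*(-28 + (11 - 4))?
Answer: -630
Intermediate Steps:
30*(-28 + (11 - 4)) = 30*(-28 + 7) = 30*(-21) = -630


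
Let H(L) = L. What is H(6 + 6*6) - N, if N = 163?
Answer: -121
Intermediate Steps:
H(6 + 6*6) - N = (6 + 6*6) - 1*163 = (6 + 36) - 163 = 42 - 163 = -121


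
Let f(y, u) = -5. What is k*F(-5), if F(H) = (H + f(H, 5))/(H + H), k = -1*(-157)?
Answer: 157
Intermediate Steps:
k = 157
F(H) = (-5 + H)/(2*H) (F(H) = (H - 5)/(H + H) = (-5 + H)/((2*H)) = (-5 + H)*(1/(2*H)) = (-5 + H)/(2*H))
k*F(-5) = 157*((½)*(-5 - 5)/(-5)) = 157*((½)*(-⅕)*(-10)) = 157*1 = 157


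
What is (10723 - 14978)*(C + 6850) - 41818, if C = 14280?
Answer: -89949968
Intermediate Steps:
(10723 - 14978)*(C + 6850) - 41818 = (10723 - 14978)*(14280 + 6850) - 41818 = -4255*21130 - 41818 = -89908150 - 41818 = -89949968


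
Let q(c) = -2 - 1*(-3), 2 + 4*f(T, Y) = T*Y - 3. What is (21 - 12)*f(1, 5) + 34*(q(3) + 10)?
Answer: 374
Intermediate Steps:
f(T, Y) = -5/4 + T*Y/4 (f(T, Y) = -½ + (T*Y - 3)/4 = -½ + (-3 + T*Y)/4 = -½ + (-¾ + T*Y/4) = -5/4 + T*Y/4)
q(c) = 1 (q(c) = -2 + 3 = 1)
(21 - 12)*f(1, 5) + 34*(q(3) + 10) = (21 - 12)*(-5/4 + (¼)*1*5) + 34*(1 + 10) = 9*(-5/4 + 5/4) + 34*11 = 9*0 + 374 = 0 + 374 = 374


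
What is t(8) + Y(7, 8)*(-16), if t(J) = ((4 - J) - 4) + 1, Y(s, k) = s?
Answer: -119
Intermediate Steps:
t(J) = 1 - J (t(J) = -J + 1 = 1 - J)
t(8) + Y(7, 8)*(-16) = (1 - 1*8) + 7*(-16) = (1 - 8) - 112 = -7 - 112 = -119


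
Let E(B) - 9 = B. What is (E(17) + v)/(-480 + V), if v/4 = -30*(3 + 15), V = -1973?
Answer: 194/223 ≈ 0.86996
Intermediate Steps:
v = -2160 (v = 4*(-30*(3 + 15)) = 4*(-30*18) = 4*(-540) = -2160)
E(B) = 9 + B
(E(17) + v)/(-480 + V) = ((9 + 17) - 2160)/(-480 - 1973) = (26 - 2160)/(-2453) = -2134*(-1/2453) = 194/223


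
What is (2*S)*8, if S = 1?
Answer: 16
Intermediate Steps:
(2*S)*8 = (2*1)*8 = 2*8 = 16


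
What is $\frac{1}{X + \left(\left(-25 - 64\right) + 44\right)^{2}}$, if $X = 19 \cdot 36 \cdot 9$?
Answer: $\frac{1}{8181} \approx 0.00012223$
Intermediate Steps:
$X = 6156$ ($X = 684 \cdot 9 = 6156$)
$\frac{1}{X + \left(\left(-25 - 64\right) + 44\right)^{2}} = \frac{1}{6156 + \left(\left(-25 - 64\right) + 44\right)^{2}} = \frac{1}{6156 + \left(-89 + 44\right)^{2}} = \frac{1}{6156 + \left(-45\right)^{2}} = \frac{1}{6156 + 2025} = \frac{1}{8181}$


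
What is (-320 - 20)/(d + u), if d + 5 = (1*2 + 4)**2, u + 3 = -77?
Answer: 340/49 ≈ 6.9388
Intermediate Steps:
u = -80 (u = -3 - 77 = -80)
d = 31 (d = -5 + (1*2 + 4)**2 = -5 + (2 + 4)**2 = -5 + 6**2 = -5 + 36 = 31)
(-320 - 20)/(d + u) = (-320 - 20)/(31 - 80) = -340/(-49) = -340*(-1/49) = 340/49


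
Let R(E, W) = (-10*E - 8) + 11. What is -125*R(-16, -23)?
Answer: -20375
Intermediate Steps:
R(E, W) = 3 - 10*E (R(E, W) = (-8 - 10*E) + 11 = 3 - 10*E)
-125*R(-16, -23) = -125*(3 - 10*(-16)) = -125*(3 + 160) = -125*163 = -20375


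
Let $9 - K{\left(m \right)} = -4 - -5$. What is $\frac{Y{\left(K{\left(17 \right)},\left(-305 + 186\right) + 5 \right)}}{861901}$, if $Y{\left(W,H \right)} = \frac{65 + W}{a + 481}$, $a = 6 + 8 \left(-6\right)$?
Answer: $\frac{73}{378374539} \approx 1.9293 \cdot 10^{-7}$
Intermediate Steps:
$a = -42$ ($a = 6 - 48 = -42$)
$K{\left(m \right)} = 8$ ($K{\left(m \right)} = 9 - \left(-4 - -5\right) = 9 - \left(-4 + 5\right) = 9 - 1 = 8$)
$Y{\left(W,H \right)} = \frac{65}{439} + \frac{W}{439}$ ($Y{\left(W,H \right)} = \frac{65 + W}{-42 + 481} = \frac{65 + W}{439} = \left(65 + W\right) \frac{1}{439} = \frac{65}{439} + \frac{W}{439}$)
$\frac{Y{\left(K{\left(17 \right)},\left(-305 + 186\right) + 5 \right)}}{861901} = \frac{\frac{65}{439} + \frac{1}{439} \cdot 8}{861901} = \left(\frac{65}{439} + \frac{8}{439}\right) \frac{1}{861901} = \frac{73}{439} \cdot \frac{1}{861901} = \frac{73}{378374539}$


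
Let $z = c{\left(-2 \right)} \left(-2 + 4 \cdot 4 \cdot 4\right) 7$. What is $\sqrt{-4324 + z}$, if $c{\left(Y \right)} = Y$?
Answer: $2 i \sqrt{1298} \approx 72.056 i$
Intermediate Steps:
$z = -868$ ($z = - 2 \left(-2 + 4 \cdot 4 \cdot 4\right) 7 = - 2 \left(-2 + 16 \cdot 4\right) 7 = - 2 \left(-2 + 64\right) 7 = \left(-2\right) 62 \cdot 7 = \left(-124\right) 7 = -868$)
$\sqrt{-4324 + z} = \sqrt{-4324 - 868} = \sqrt{-5192} = 2 i \sqrt{1298}$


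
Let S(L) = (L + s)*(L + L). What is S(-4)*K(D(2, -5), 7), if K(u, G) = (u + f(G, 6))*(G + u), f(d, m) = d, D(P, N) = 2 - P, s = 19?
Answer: -5880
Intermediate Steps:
S(L) = 2*L*(19 + L) (S(L) = (L + 19)*(L + L) = (19 + L)*(2*L) = 2*L*(19 + L))
K(u, G) = (G + u)² (K(u, G) = (u + G)*(G + u) = (G + u)*(G + u) = (G + u)²)
S(-4)*K(D(2, -5), 7) = (2*(-4)*(19 - 4))*(7² + (2 - 1*2)² + 2*7*(2 - 1*2)) = (2*(-4)*15)*(49 + (2 - 2)² + 2*7*(2 - 2)) = -120*(49 + 0² + 2*7*0) = -120*(49 + 0 + 0) = -120*49 = -5880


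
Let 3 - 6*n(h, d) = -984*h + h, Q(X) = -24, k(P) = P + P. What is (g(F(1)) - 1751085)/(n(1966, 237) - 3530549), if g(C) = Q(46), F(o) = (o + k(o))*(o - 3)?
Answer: 10506654/19250713 ≈ 0.54578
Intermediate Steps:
k(P) = 2*P
F(o) = 3*o*(-3 + o) (F(o) = (o + 2*o)*(o - 3) = (3*o)*(-3 + o) = 3*o*(-3 + o))
n(h, d) = ½ + 983*h/6 (n(h, d) = ½ - (-984*h + h)/6 = ½ - (-983)*h/6 = ½ + 983*h/6)
g(C) = -24
(g(F(1)) - 1751085)/(n(1966, 237) - 3530549) = (-24 - 1751085)/((½ + (983/6)*1966) - 3530549) = -1751109/((½ + 966289/3) - 3530549) = -1751109/(1932581/6 - 3530549) = -1751109/(-19250713/6) = -1751109*(-6/19250713) = 10506654/19250713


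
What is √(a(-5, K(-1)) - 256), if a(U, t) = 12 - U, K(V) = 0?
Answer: I*√239 ≈ 15.46*I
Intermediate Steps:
√(a(-5, K(-1)) - 256) = √((12 - 1*(-5)) - 256) = √((12 + 5) - 256) = √(17 - 256) = √(-239) = I*√239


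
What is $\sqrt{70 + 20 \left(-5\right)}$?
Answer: $i \sqrt{30} \approx 5.4772 i$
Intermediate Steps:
$\sqrt{70 + 20 \left(-5\right)} = \sqrt{70 - 100} = \sqrt{-30} = i \sqrt{30}$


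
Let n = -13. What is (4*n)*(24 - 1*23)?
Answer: -52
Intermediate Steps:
(4*n)*(24 - 1*23) = (4*(-13))*(24 - 1*23) = -52*(24 - 23) = -52*1 = -52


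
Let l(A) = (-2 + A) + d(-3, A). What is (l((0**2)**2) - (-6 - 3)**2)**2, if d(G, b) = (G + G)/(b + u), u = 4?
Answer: 28561/4 ≈ 7140.3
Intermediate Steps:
d(G, b) = 2*G/(4 + b) (d(G, b) = (G + G)/(b + 4) = (2*G)/(4 + b) = 2*G/(4 + b))
l(A) = -2 + A - 6/(4 + A) (l(A) = (-2 + A) + 2*(-3)/(4 + A) = (-2 + A) - 6/(4 + A) = -2 + A - 6/(4 + A))
(l((0**2)**2) - (-6 - 3)**2)**2 = ((-6 + (-2 + (0**2)**2)*(4 + (0**2)**2))/(4 + (0**2)**2) - (-6 - 3)**2)**2 = ((-6 + (-2 + 0**2)*(4 + 0**2))/(4 + 0**2) - 1*(-9)**2)**2 = ((-6 + (-2 + 0)*(4 + 0))/(4 + 0) - 1*81)**2 = ((-6 - 2*4)/4 - 81)**2 = ((-6 - 8)/4 - 81)**2 = ((1/4)*(-14) - 81)**2 = (-7/2 - 81)**2 = (-169/2)**2 = 28561/4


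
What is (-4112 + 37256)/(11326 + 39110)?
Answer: 2762/4203 ≈ 0.65715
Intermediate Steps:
(-4112 + 37256)/(11326 + 39110) = 33144/50436 = 33144*(1/50436) = 2762/4203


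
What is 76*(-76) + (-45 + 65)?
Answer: -5756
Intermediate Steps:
76*(-76) + (-45 + 65) = -5776 + 20 = -5756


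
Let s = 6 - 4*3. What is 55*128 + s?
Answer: 7034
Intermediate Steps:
s = -6 (s = 6 - 12 = -6)
55*128 + s = 55*128 - 6 = 7040 - 6 = 7034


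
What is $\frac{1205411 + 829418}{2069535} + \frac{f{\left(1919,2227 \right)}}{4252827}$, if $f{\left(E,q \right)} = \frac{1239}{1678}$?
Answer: $\frac{4840346069396713}{4922902039365570} \approx 0.98323$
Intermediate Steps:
$f{\left(E,q \right)} = \frac{1239}{1678}$ ($f{\left(E,q \right)} = 1239 \cdot \frac{1}{1678} = \frac{1239}{1678}$)
$\frac{1205411 + 829418}{2069535} + \frac{f{\left(1919,2227 \right)}}{4252827} = \frac{1205411 + 829418}{2069535} + \frac{1239}{1678 \cdot 4252827} = 2034829 \cdot \frac{1}{2069535} + \frac{1239}{1678} \cdot \frac{1}{4252827} = \frac{2034829}{2069535} + \frac{413}{2378747902} = \frac{4840346069396713}{4922902039365570}$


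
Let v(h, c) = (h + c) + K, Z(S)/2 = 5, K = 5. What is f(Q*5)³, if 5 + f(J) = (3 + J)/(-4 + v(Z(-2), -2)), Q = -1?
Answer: -103823/729 ≈ -142.42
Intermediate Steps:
Z(S) = 10 (Z(S) = 2*5 = 10)
v(h, c) = 5 + c + h (v(h, c) = (h + c) + 5 = (c + h) + 5 = 5 + c + h)
f(J) = -14/3 + J/9 (f(J) = -5 + (3 + J)/(-4 + (5 - 2 + 10)) = -5 + (3 + J)/(-4 + 13) = -5 + (3 + J)/9 = -5 + (3 + J)*(⅑) = -5 + (⅓ + J/9) = -14/3 + J/9)
f(Q*5)³ = (-14/3 + (-1*5)/9)³ = (-14/3 + (⅑)*(-5))³ = (-14/3 - 5/9)³ = (-47/9)³ = -103823/729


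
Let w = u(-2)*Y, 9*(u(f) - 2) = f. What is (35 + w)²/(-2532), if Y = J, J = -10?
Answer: -24025/205092 ≈ -0.11714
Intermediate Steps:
Y = -10
u(f) = 2 + f/9
w = -160/9 (w = (2 + (⅑)*(-2))*(-10) = (2 - 2/9)*(-10) = (16/9)*(-10) = -160/9 ≈ -17.778)
(35 + w)²/(-2532) = (35 - 160/9)²/(-2532) = (155/9)²*(-1/2532) = (24025/81)*(-1/2532) = -24025/205092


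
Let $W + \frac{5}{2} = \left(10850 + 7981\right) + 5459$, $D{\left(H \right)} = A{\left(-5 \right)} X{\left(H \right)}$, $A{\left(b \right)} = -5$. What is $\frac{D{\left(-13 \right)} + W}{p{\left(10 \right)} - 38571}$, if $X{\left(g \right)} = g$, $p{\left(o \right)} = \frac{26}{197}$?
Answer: $- \frac{9594885}{15196922} \approx -0.63137$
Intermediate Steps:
$p{\left(o \right)} = \frac{26}{197}$ ($p{\left(o \right)} = 26 \cdot \frac{1}{197} = \frac{26}{197}$)
$D{\left(H \right)} = - 5 H$
$W = \frac{48575}{2}$ ($W = - \frac{5}{2} + \left(\left(10850 + 7981\right) + 5459\right) = - \frac{5}{2} + \left(18831 + 5459\right) = - \frac{5}{2} + 24290 = \frac{48575}{2} \approx 24288.0$)
$\frac{D{\left(-13 \right)} + W}{p{\left(10 \right)} - 38571} = \frac{\left(-5\right) \left(-13\right) + \frac{48575}{2}}{\frac{26}{197} - 38571} = \frac{65 + \frac{48575}{2}}{- \frac{7598461}{197}} = \frac{48705}{2} \left(- \frac{197}{7598461}\right) = - \frac{9594885}{15196922}$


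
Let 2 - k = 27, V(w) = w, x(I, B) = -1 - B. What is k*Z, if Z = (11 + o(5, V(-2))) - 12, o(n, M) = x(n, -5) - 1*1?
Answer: -50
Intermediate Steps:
o(n, M) = 3 (o(n, M) = (-1 - 1*(-5)) - 1*1 = (-1 + 5) - 1 = 4 - 1 = 3)
k = -25 (k = 2 - 1*27 = 2 - 27 = -25)
Z = 2 (Z = (11 + 3) - 12 = 14 - 12 = 2)
k*Z = -25*2 = -50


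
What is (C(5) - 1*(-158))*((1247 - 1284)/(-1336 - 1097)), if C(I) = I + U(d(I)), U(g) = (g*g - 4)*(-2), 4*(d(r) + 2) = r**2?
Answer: 39923/19464 ≈ 2.0511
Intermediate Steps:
d(r) = -2 + r**2/4
U(g) = 8 - 2*g**2 (U(g) = (g**2 - 4)*(-2) = (-4 + g**2)*(-2) = 8 - 2*g**2)
C(I) = 8 + I - 2*(-2 + I**2/4)**2 (C(I) = I + (8 - 2*(-2 + I**2/4)**2) = 8 + I - 2*(-2 + I**2/4)**2)
(C(5) - 1*(-158))*((1247 - 1284)/(-1336 - 1097)) = ((1/8)*5*(8 - 1*5**3 + 16*5) - 1*(-158))*((1247 - 1284)/(-1336 - 1097)) = ((1/8)*5*(8 - 1*125 + 80) + 158)*(-37/(-2433)) = ((1/8)*5*(8 - 125 + 80) + 158)*(-37*(-1/2433)) = ((1/8)*5*(-37) + 158)*(37/2433) = (-185/8 + 158)*(37/2433) = (1079/8)*(37/2433) = 39923/19464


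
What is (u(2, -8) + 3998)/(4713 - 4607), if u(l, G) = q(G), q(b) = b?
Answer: 1995/53 ≈ 37.641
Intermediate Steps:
u(l, G) = G
(u(2, -8) + 3998)/(4713 - 4607) = (-8 + 3998)/(4713 - 4607) = 3990/106 = 3990*(1/106) = 1995/53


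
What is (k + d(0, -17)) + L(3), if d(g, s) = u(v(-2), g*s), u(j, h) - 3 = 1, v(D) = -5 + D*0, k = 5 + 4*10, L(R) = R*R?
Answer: 58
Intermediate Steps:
L(R) = R**2
k = 45 (k = 5 + 40 = 45)
v(D) = -5 (v(D) = -5 + 0 = -5)
u(j, h) = 4 (u(j, h) = 3 + 1 = 4)
d(g, s) = 4
(k + d(0, -17)) + L(3) = (45 + 4) + 3**2 = 49 + 9 = 58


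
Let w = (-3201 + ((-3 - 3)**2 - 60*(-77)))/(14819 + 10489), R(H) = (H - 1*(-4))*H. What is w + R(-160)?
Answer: 210563045/8436 ≈ 24960.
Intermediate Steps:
R(H) = H*(4 + H) (R(H) = (H + 4)*H = (4 + H)*H = H*(4 + H))
w = 485/8436 (w = (-3201 + ((-6)**2 + 4620))/25308 = (-3201 + (36 + 4620))*(1/25308) = (-3201 + 4656)*(1/25308) = 1455*(1/25308) = 485/8436 ≈ 0.057492)
w + R(-160) = 485/8436 - 160*(4 - 160) = 485/8436 - 160*(-156) = 485/8436 + 24960 = 210563045/8436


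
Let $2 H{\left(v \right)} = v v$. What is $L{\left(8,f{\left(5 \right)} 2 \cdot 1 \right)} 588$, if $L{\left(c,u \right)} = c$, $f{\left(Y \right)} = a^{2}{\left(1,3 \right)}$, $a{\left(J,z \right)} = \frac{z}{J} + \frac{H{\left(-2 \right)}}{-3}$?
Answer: $4704$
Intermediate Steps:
$H{\left(v \right)} = \frac{v^{2}}{2}$ ($H{\left(v \right)} = \frac{v v}{2} = \frac{v^{2}}{2}$)
$a{\left(J,z \right)} = - \frac{2}{3} + \frac{z}{J}$ ($a{\left(J,z \right)} = \frac{z}{J} + \frac{\frac{1}{2} \left(-2\right)^{2}}{-3} = \frac{z}{J} + \frac{1}{2} \cdot 4 \left(- \frac{1}{3}\right) = \frac{z}{J} + 2 \left(- \frac{1}{3}\right) = \frac{z}{J} - \frac{2}{3} = - \frac{2}{3} + \frac{z}{J}$)
$f{\left(Y \right)} = \frac{49}{9}$ ($f{\left(Y \right)} = \left(- \frac{2}{3} + \frac{3}{1}\right)^{2} = \left(- \frac{2}{3} + 3 \cdot 1\right)^{2} = \left(- \frac{2}{3} + 3\right)^{2} = \left(\frac{7}{3}\right)^{2} = \frac{49}{9}$)
$L{\left(8,f{\left(5 \right)} 2 \cdot 1 \right)} 588 = 8 \cdot 588 = 4704$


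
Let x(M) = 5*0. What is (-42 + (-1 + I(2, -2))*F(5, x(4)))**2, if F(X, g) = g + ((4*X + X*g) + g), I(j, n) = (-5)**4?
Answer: 154703844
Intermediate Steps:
I(j, n) = 625
x(M) = 0
F(X, g) = 2*g + 4*X + X*g (F(X, g) = g + (g + 4*X + X*g) = 2*g + 4*X + X*g)
(-42 + (-1 + I(2, -2))*F(5, x(4)))**2 = (-42 + (-1 + 625)*(2*0 + 4*5 + 5*0))**2 = (-42 + 624*(0 + 20 + 0))**2 = (-42 + 624*20)**2 = (-42 + 12480)**2 = 12438**2 = 154703844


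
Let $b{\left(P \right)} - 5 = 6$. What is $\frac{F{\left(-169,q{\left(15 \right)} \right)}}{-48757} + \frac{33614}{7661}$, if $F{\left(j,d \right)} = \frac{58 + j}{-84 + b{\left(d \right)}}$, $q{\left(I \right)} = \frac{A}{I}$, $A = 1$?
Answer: $\frac{119640148883}{27267498521} \approx 4.3876$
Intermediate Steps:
$b{\left(P \right)} = 11$ ($b{\left(P \right)} = 5 + 6 = 11$)
$q{\left(I \right)} = \frac{1}{I}$ ($q{\left(I \right)} = 1 \frac{1}{I} = \frac{1}{I}$)
$F{\left(j,d \right)} = - \frac{58}{73} - \frac{j}{73}$ ($F{\left(j,d \right)} = \frac{58 + j}{-84 + 11} = \frac{58 + j}{-73} = \left(58 + j\right) \left(- \frac{1}{73}\right) = - \frac{58}{73} - \frac{j}{73}$)
$\frac{F{\left(-169,q{\left(15 \right)} \right)}}{-48757} + \frac{33614}{7661} = \frac{- \frac{58}{73} - - \frac{169}{73}}{-48757} + \frac{33614}{7661} = \left(- \frac{58}{73} + \frac{169}{73}\right) \left(- \frac{1}{48757}\right) + 33614 \cdot \frac{1}{7661} = \frac{111}{73} \left(- \frac{1}{48757}\right) + \frac{33614}{7661} = - \frac{111}{3559261} + \frac{33614}{7661} = \frac{119640148883}{27267498521}$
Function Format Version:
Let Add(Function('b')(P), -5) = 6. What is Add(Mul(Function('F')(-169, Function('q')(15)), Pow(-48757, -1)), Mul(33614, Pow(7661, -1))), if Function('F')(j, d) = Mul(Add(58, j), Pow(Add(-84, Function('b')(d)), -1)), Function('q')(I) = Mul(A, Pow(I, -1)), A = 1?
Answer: Rational(119640148883, 27267498521) ≈ 4.3876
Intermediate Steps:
Function('b')(P) = 11 (Function('b')(P) = Add(5, 6) = 11)
Function('q')(I) = Pow(I, -1) (Function('q')(I) = Mul(1, Pow(I, -1)) = Pow(I, -1))
Function('F')(j, d) = Add(Rational(-58, 73), Mul(Rational(-1, 73), j)) (Function('F')(j, d) = Mul(Add(58, j), Pow(Add(-84, 11), -1)) = Mul(Add(58, j), Pow(-73, -1)) = Mul(Add(58, j), Rational(-1, 73)) = Add(Rational(-58, 73), Mul(Rational(-1, 73), j)))
Add(Mul(Function('F')(-169, Function('q')(15)), Pow(-48757, -1)), Mul(33614, Pow(7661, -1))) = Add(Mul(Add(Rational(-58, 73), Mul(Rational(-1, 73), -169)), Pow(-48757, -1)), Mul(33614, Pow(7661, -1))) = Add(Mul(Add(Rational(-58, 73), Rational(169, 73)), Rational(-1, 48757)), Mul(33614, Rational(1, 7661))) = Add(Mul(Rational(111, 73), Rational(-1, 48757)), Rational(33614, 7661)) = Add(Rational(-111, 3559261), Rational(33614, 7661)) = Rational(119640148883, 27267498521)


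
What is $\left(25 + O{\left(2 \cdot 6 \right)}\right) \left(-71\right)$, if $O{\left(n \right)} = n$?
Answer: $-2627$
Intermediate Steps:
$\left(25 + O{\left(2 \cdot 6 \right)}\right) \left(-71\right) = \left(25 + 2 \cdot 6\right) \left(-71\right) = \left(25 + 12\right) \left(-71\right) = 37 \left(-71\right) = -2627$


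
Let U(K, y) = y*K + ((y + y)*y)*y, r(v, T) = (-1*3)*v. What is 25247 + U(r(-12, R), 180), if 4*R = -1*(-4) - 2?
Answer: 11695727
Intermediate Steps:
R = 1/2 (R = (-1*(-4) - 2)/4 = (4 - 2)/4 = (1/4)*2 = 1/2 ≈ 0.50000)
r(v, T) = -3*v
U(K, y) = 2*y**3 + K*y (U(K, y) = K*y + ((2*y)*y)*y = K*y + (2*y**2)*y = K*y + 2*y**3 = 2*y**3 + K*y)
25247 + U(r(-12, R), 180) = 25247 + 180*(-3*(-12) + 2*180**2) = 25247 + 180*(36 + 2*32400) = 25247 + 180*(36 + 64800) = 25247 + 180*64836 = 25247 + 11670480 = 11695727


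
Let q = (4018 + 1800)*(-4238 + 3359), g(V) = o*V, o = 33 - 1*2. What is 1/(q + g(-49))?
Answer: -1/5115541 ≈ -1.9548e-7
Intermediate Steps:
o = 31 (o = 33 - 2 = 31)
g(V) = 31*V
q = -5114022 (q = 5818*(-879) = -5114022)
1/(q + g(-49)) = 1/(-5114022 + 31*(-49)) = 1/(-5114022 - 1519) = 1/(-5115541) = -1/5115541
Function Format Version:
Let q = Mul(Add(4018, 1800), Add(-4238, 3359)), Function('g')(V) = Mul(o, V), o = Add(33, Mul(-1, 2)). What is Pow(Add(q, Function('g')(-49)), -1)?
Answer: Rational(-1, 5115541) ≈ -1.9548e-7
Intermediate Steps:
o = 31 (o = Add(33, -2) = 31)
Function('g')(V) = Mul(31, V)
q = -5114022 (q = Mul(5818, -879) = -5114022)
Pow(Add(q, Function('g')(-49)), -1) = Pow(Add(-5114022, Mul(31, -49)), -1) = Pow(Add(-5114022, -1519), -1) = Pow(-5115541, -1) = Rational(-1, 5115541)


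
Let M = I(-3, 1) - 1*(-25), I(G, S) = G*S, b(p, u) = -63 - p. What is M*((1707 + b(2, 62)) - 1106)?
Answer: 11792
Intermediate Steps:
M = 22 (M = -3*1 - 1*(-25) = -3 + 25 = 22)
M*((1707 + b(2, 62)) - 1106) = 22*((1707 + (-63 - 1*2)) - 1106) = 22*((1707 + (-63 - 2)) - 1106) = 22*((1707 - 65) - 1106) = 22*(1642 - 1106) = 22*536 = 11792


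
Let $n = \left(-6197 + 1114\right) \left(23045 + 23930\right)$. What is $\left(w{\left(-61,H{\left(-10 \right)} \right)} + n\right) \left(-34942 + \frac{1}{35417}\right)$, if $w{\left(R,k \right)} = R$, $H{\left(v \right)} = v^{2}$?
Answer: $\frac{295492552757690618}{35417} \approx 8.3432 \cdot 10^{12}$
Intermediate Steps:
$n = -238773925$ ($n = \left(-5083\right) 46975 = -238773925$)
$\left(w{\left(-61,H{\left(-10 \right)} \right)} + n\right) \left(-34942 + \frac{1}{35417}\right) = \left(-61 - 238773925\right) \left(-34942 + \frac{1}{35417}\right) = - 238773986 \left(-34942 + \frac{1}{35417}\right) = \left(-238773986\right) \left(- \frac{1237540813}{35417}\right) = \frac{295492552757690618}{35417}$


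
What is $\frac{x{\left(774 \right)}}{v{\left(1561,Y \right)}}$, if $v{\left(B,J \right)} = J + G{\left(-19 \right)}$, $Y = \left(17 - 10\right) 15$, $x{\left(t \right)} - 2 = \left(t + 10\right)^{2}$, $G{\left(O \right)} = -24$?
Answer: $\frac{204886}{27} \approx 7588.4$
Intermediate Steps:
$x{\left(t \right)} = 2 + \left(10 + t\right)^{2}$ ($x{\left(t \right)} = 2 + \left(t + 10\right)^{2} = 2 + \left(10 + t\right)^{2}$)
$Y = 105$ ($Y = 7 \cdot 15 = 105$)
$v{\left(B,J \right)} = -24 + J$ ($v{\left(B,J \right)} = J - 24 = -24 + J$)
$\frac{x{\left(774 \right)}}{v{\left(1561,Y \right)}} = \frac{2 + \left(10 + 774\right)^{2}}{-24 + 105} = \frac{2 + 784^{2}}{81} = \left(2 + 614656\right) \frac{1}{81} = 614658 \cdot \frac{1}{81} = \frac{204886}{27}$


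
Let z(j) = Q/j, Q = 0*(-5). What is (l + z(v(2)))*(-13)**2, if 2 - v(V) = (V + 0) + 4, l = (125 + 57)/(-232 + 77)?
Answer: -30758/155 ≈ -198.44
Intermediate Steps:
l = -182/155 (l = 182/(-155) = 182*(-1/155) = -182/155 ≈ -1.1742)
Q = 0
v(V) = -2 - V (v(V) = 2 - ((V + 0) + 4) = 2 - (V + 4) = 2 - (4 + V) = 2 + (-4 - V) = -2 - V)
z(j) = 0 (z(j) = 0/j = 0)
(l + z(v(2)))*(-13)**2 = (-182/155 + 0)*(-13)**2 = -182/155*169 = -30758/155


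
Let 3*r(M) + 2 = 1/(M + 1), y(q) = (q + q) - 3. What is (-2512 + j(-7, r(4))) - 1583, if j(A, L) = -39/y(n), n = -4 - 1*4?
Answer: -77766/19 ≈ -4092.9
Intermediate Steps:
n = -8 (n = -4 - 4 = -8)
y(q) = -3 + 2*q (y(q) = 2*q - 3 = -3 + 2*q)
r(M) = -⅔ + 1/(3*(1 + M)) (r(M) = -⅔ + 1/(3*(M + 1)) = -⅔ + 1/(3*(1 + M)))
j(A, L) = 39/19 (j(A, L) = -39/(-3 + 2*(-8)) = -39/(-3 - 16) = -39/(-19) = -39*(-1/19) = 39/19)
(-2512 + j(-7, r(4))) - 1583 = (-2512 + 39/19) - 1583 = -47689/19 - 1583 = -77766/19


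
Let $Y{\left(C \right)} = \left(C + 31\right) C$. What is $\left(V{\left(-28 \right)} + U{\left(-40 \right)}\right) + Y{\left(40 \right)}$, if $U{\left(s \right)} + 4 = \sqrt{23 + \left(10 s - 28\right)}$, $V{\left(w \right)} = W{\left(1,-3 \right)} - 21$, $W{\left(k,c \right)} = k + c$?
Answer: $2813 + 9 i \sqrt{5} \approx 2813.0 + 20.125 i$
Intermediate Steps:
$W{\left(k,c \right)} = c + k$
$V{\left(w \right)} = -23$ ($V{\left(w \right)} = \left(-3 + 1\right) - 21 = -2 - 21 = -23$)
$Y{\left(C \right)} = C \left(31 + C\right)$ ($Y{\left(C \right)} = \left(31 + C\right) C = C \left(31 + C\right)$)
$U{\left(s \right)} = -4 + \sqrt{-5 + 10 s}$ ($U{\left(s \right)} = -4 + \sqrt{23 + \left(10 s - 28\right)} = -4 + \sqrt{23 + \left(-28 + 10 s\right)} = -4 + \sqrt{-5 + 10 s}$)
$\left(V{\left(-28 \right)} + U{\left(-40 \right)}\right) + Y{\left(40 \right)} = \left(-23 - \left(4 - \sqrt{-5 + 10 \left(-40\right)}\right)\right) + 40 \left(31 + 40\right) = \left(-23 - \left(4 - \sqrt{-5 - 400}\right)\right) + 40 \cdot 71 = \left(-23 - \left(4 - \sqrt{-405}\right)\right) + 2840 = \left(-23 - \left(4 - 9 i \sqrt{5}\right)\right) + 2840 = \left(-27 + 9 i \sqrt{5}\right) + 2840 = 2813 + 9 i \sqrt{5}$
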